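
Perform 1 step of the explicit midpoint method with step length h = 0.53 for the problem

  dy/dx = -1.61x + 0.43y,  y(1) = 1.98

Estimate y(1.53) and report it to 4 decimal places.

Midpoint: k1 = f(x_n, y_n); k2 = f(x_n + h/2, y_n + (h/2)·k1); y_{n+1} = y_n + h·k2.
x=1.000000, y=1.980000:
  k1 = f(1.000000, 1.980000) = -0.758600
  k2 = f(1.265000, 1.778971) = -1.271692
  y ← 1.980000 + 0.53·(-1.271692) = 1.306003
y(1.53) ≈ 1.3060

1.3060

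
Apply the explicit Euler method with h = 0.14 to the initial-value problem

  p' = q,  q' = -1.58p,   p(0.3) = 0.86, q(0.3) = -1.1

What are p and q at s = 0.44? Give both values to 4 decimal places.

0.7060, -1.2902

Euler on (p,q): p_{n+1} = p_n + h·p', q_{n+1} = q_n + h·q'.
0.300000: (0.860000, -1.100000); f=(-1.100000, -1.358800) → (0.706000, -1.290232)
(p(0.44), q(0.44)) ≈ (0.7060, -1.2902)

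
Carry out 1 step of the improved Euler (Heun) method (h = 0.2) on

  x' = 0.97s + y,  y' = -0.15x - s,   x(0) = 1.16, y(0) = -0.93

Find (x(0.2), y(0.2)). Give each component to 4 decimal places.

0.9899, -0.9820

Heun on (x,y): k1 = f(s_n, state_n); k2 = f(s_n + h, state_n + h·k1); state_{n+1} = state_n + (h/2)·(k1 + k2).
0.000000: (1.160000, -0.930000)
  k1 = (-0.930000, -0.174000)
  predictor → (0.974000, -0.964800)
  k2 = (-0.770800, -0.346100)
  → (0.989920, -0.982010)
(x(0.2), y(0.2)) ≈ (0.9899, -0.9820)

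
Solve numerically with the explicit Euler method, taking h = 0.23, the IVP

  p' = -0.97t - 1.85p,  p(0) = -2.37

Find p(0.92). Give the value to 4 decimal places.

Euler: p_{n+1} = p_n + h·f(t_n, p_n).
t=0.000000, p=-2.370000: f=4.384500 → p ← -2.370000 + 0.23·4.384500 = -1.361565
t=0.230000, p=-1.361565: f=2.295795 → p ← -1.361565 + 0.23·2.295795 = -0.833532
t=0.460000, p=-0.833532: f=1.095834 → p ← -0.833532 + 0.23·1.095834 = -0.581490
t=0.690000, p=-0.581490: f=0.406457 → p ← -0.581490 + 0.23·0.406457 = -0.488005
p(0.92) ≈ -0.4880

-0.4880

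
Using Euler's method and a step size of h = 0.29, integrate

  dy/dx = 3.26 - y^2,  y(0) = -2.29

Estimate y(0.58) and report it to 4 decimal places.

Euler: y_{n+1} = y_n + h·f(x_n, y_n).
x=0.000000, y=-2.290000: f=-1.984100 → y ← -2.290000 + 0.29·(-1.984100) = -2.865389
x=0.290000, y=-2.865389: f=-4.950454 → y ← -2.865389 + 0.29·(-4.950454) = -4.301021
y(0.58) ≈ -4.3010

-4.3010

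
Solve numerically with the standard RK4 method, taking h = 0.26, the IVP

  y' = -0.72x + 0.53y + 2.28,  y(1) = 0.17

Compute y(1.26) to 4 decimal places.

RK4: k1 = f(x_n, y_n); k2 = f(x_n + h/2, y_n + (h/2)·k1); k3 = f(x_n + h/2, y_n + (h/2)·k2); k4 = f(x_n + h, y_n + h·k3); y_{n+1} = y_n + (h/6)·(k1 + 2k2 + 2k3 + k4).
x=1.000000, y=0.170000:
  k1 = f(1.000000, 0.170000) = 1.650100
  k2 = f(1.130000, 0.384513) = 1.670192
  k3 = f(1.130000, 0.387125) = 1.671576
  k4 = f(1.260000, 0.604610) = 1.693243
  y ← 0.170000 + (0.26/6)·(k1 + 2k2 + 2k3 + k4) = 0.604498
y(1.26) ≈ 0.6045

0.6045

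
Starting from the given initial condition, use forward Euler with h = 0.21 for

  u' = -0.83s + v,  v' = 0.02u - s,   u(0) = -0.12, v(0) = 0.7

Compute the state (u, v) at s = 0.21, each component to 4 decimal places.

Euler on (u,v): u_{n+1} = u_n + h·u', v_{n+1} = v_n + h·v'.
0.000000: (-0.120000, 0.700000); f=(0.700000, -0.002400) → (0.027000, 0.699496)
(u(0.21), v(0.21)) ≈ (0.0270, 0.6995)

0.0270, 0.6995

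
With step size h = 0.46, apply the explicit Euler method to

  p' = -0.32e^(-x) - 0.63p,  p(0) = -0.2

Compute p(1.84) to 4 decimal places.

-0.2292

Euler: p_{n+1} = p_n + h·f(x_n, p_n).
x=0.000000, p=-0.200000: f=-0.194000 → p ← -0.200000 + 0.46·(-0.194000) = -0.289240
x=0.460000, p=-0.289240: f=-0.019790 → p ← -0.289240 + 0.46·(-0.019790) = -0.298343
x=0.920000, p=-0.298343: f=0.060430 → p ← -0.298343 + 0.46·0.060430 = -0.270545
x=1.380000, p=-0.270545: f=0.089938 → p ← -0.270545 + 0.46·0.089938 = -0.229174
p(1.84) ≈ -0.2292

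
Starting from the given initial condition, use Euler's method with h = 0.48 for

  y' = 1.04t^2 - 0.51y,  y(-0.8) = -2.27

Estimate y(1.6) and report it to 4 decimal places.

0.3562

Euler: y_{n+1} = y_n + h·f(t_n, y_n).
t=-0.800000, y=-2.270000: f=1.823300 → y ← -2.270000 + 0.48·1.823300 = -1.394816
t=-0.320000, y=-1.394816: f=0.817852 → y ← -1.394816 + 0.48·0.817852 = -1.002247
t=0.160000, y=-1.002247: f=0.537770 → y ← -1.002247 + 0.48·0.537770 = -0.744117
t=0.640000, y=-0.744117: f=0.805484 → y ← -0.744117 + 0.48·0.805484 = -0.357485
t=1.120000, y=-0.357485: f=1.486893 → y ← -0.357485 + 0.48·1.486893 = 0.356224
y(1.6) ≈ 0.3562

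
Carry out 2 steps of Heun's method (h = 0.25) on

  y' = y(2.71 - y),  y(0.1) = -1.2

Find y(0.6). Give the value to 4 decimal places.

-17.0430

Heun: k1 = f(s_n, y_n); k2 = f(s_n + h, y_n + h·k1); y_{n+1} = y_n + (h/2)·(k1 + k2).
s=0.100000, y=-1.200000:
  k1 = f(0.100000, -1.200000) = -4.692000
  k2 = f(0.350000, -2.373000) = -12.061959
  y ← -1.200000 + (0.25/2)·(-4.692000 + (-12.061959)) = -3.294245
s=0.350000, y=-3.294245:
  k1 = f(0.350000, -3.294245) = -19.779453
  k2 = f(0.600000, -8.239108) = -90.210885
  y ← -3.294245 + (0.25/2)·(-19.779453 + (-90.210885)) = -17.043037
y(0.6) ≈ -17.0430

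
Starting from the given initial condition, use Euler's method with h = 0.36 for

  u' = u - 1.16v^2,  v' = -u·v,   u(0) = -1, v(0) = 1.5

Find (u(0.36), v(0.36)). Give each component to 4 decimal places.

-2.2996, 2.0400

Euler on (u,v): u_{n+1} = u_n + h·u', v_{n+1} = v_n + h·v'.
0.000000: (-1.000000, 1.500000); f=(-3.610000, 1.500000) → (-2.299600, 2.040000)
(u(0.36), v(0.36)) ≈ (-2.2996, 2.0400)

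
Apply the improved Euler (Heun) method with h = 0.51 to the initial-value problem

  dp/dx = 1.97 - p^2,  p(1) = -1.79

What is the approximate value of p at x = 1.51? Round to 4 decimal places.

-3.0950

Heun: k1 = f(x_n, p_n); k2 = f(x_n + h, p_n + h·k1); p_{n+1} = p_n + (h/2)·(k1 + k2).
x=1.000000, p=-1.790000:
  k1 = f(1.000000, -1.790000) = -1.234100
  k2 = f(1.510000, -2.419391) = -3.883453
  p ← -1.790000 + (0.51/2)·(-1.234100 + (-3.883453)) = -3.094976
p(1.51) ≈ -3.0950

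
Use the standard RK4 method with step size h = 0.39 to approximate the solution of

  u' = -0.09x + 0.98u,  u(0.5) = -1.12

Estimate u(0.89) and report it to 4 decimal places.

-1.6705

RK4: k1 = f(x_n, u_n); k2 = f(x_n + h/2, u_n + (h/2)·k1); k3 = f(x_n + h/2, u_n + (h/2)·k2); k4 = f(x_n + h, u_n + h·k3); u_{n+1} = u_n + (h/6)·(k1 + 2k2 + 2k3 + k4).
x=0.500000, u=-1.120000:
  k1 = f(0.500000, -1.120000) = -1.142600
  k2 = f(0.695000, -1.342807) = -1.378501
  k3 = f(0.695000, -1.388808) = -1.423582
  k4 = f(0.890000, -1.675197) = -1.721793
  u ← -1.120000 + (0.39/6)·(k1 + 2k2 + 2k3 + k4) = -1.670456
u(0.89) ≈ -1.6705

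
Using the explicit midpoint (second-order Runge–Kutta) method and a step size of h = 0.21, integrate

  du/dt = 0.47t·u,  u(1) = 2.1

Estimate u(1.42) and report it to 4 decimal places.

Midpoint: k1 = f(t_n, u_n); k2 = f(t_n + h/2, u_n + (h/2)·k1); u_{n+1} = u_n + h·k2.
t=1.000000, u=2.100000:
  k1 = f(1.000000, 2.100000) = 0.987000
  k2 = f(1.105000, 2.203635) = 1.144458
  u ← 2.100000 + 0.21·1.144458 = 2.340336
t=1.210000, u=2.340336:
  k1 = f(1.210000, 2.340336) = 1.330949
  k2 = f(1.315000, 2.480086) = 1.532817
  u ← 2.340336 + 0.21·1.532817 = 2.662228
u(1.42) ≈ 2.6622

2.6622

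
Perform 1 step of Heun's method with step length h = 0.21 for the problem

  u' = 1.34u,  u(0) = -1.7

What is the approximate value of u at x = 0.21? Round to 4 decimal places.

-2.2457

Heun: k1 = f(x_n, u_n); k2 = f(x_n + h, u_n + h·k1); u_{n+1} = u_n + (h/2)·(k1 + k2).
x=0.000000, u=-1.700000:
  k1 = f(0.000000, -1.700000) = -2.278000
  k2 = f(0.210000, -2.178380) = -2.919029
  u ← -1.700000 + (0.21/2)·(-2.278000 + (-2.919029)) = -2.245688
u(0.21) ≈ -2.2457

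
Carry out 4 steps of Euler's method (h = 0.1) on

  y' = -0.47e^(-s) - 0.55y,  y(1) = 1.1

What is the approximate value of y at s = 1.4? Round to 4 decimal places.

Euler: y_{n+1} = y_n + h·f(s_n, y_n).
s=1.000000, y=1.100000: f=-0.777903 → y ← 1.100000 + 0.1·(-0.777903) = 1.022210
s=1.100000, y=1.022210: f=-0.718665 → y ← 1.022210 + 0.1·(-0.718665) = 0.950343
s=1.200000, y=0.950343: f=-0.664250 → y ← 0.950343 + 0.1·(-0.664250) = 0.883918
s=1.300000, y=0.883918: f=-0.614245 → y ← 0.883918 + 0.1·(-0.614245) = 0.822494
y(1.4) ≈ 0.8225

0.8225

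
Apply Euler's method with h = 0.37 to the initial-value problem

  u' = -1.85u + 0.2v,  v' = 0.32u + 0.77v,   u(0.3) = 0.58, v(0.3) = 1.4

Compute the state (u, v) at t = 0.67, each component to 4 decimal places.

Euler on (u,v): u_{n+1} = u_n + h·u', v_{n+1} = v_n + h·v'.
0.300000: (0.580000, 1.400000); f=(-0.793000, 1.263600) → (0.286590, 1.867532)
(u(0.67), v(0.67)) ≈ (0.2866, 1.8675)

0.2866, 1.8675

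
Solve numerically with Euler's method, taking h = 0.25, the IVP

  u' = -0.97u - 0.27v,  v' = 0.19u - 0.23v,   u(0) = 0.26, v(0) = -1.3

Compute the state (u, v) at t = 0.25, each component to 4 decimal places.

Euler on (u,v): u_{n+1} = u_n + h·u', v_{n+1} = v_n + h·v'.
0.000000: (0.260000, -1.300000); f=(0.098800, 0.348400) → (0.284700, -1.212900)
(u(0.25), v(0.25)) ≈ (0.2847, -1.2129)

0.2847, -1.2129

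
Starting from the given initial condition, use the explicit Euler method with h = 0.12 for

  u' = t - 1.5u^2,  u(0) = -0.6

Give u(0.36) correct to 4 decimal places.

-0.7971

Euler: u_{n+1} = u_n + h·f(t_n, u_n).
t=0.000000, u=-0.600000: f=-0.540000 → u ← -0.600000 + 0.12·(-0.540000) = -0.664800
t=0.120000, u=-0.664800: f=-0.542939 → u ← -0.664800 + 0.12·(-0.542939) = -0.729953
t=0.240000, u=-0.729953: f=-0.559246 → u ← -0.729953 + 0.12·(-0.559246) = -0.797062
u(0.36) ≈ -0.7971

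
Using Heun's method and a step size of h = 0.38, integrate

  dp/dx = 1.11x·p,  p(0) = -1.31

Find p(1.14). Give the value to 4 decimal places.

Heun: k1 = f(x_n, p_n); k2 = f(x_n + h, p_n + h·k1); p_{n+1} = p_n + (h/2)·(k1 + k2).
x=0.000000, p=-1.310000:
  k1 = f(0.000000, -1.310000) = 0.000000
  k2 = f(0.380000, -1.310000) = -0.552558
  p ← -1.310000 + (0.38/2)·(0.000000 + (-0.552558)) = -1.414986
x=0.380000, p=-1.414986:
  k1 = f(0.380000, -1.414986) = -0.596841
  k2 = f(0.760000, -1.641786) = -1.385010
  p ← -1.414986 + (0.38/2)·(-0.596841 + (-1.385010)) = -1.791538
x=0.760000, p=-1.791538:
  k1 = f(0.760000, -1.791538) = -1.511341
  k2 = f(1.140000, -2.365847) = -2.993743
  p ← -1.791538 + (0.38/2)·(-1.511341 + (-2.993743)) = -2.647504
p(1.14) ≈ -2.6475

-2.6475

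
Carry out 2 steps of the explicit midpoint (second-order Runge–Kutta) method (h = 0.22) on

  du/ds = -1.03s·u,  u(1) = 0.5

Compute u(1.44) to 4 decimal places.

0.2876

Midpoint: k1 = f(s_n, u_n); k2 = f(s_n + h/2, u_n + (h/2)·k1); u_{n+1} = u_n + h·k2.
s=1.000000, u=0.500000:
  k1 = f(1.000000, 0.500000) = -0.515000
  k2 = f(1.110000, 0.443350) = -0.506882
  u ← 0.500000 + 0.22·(-0.506882) = 0.388486
s=1.220000, u=0.388486:
  k1 = f(1.220000, 0.388486) = -0.488171
  k2 = f(1.330000, 0.334787) = -0.458625
  u ← 0.388486 + 0.22·(-0.458625) = 0.287588
u(1.44) ≈ 0.2876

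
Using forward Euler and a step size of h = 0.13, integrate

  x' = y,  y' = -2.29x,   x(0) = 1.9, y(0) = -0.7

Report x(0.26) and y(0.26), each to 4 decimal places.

1.6445, -1.8042

Euler on (x,y): x_{n+1} = x_n + h·x', y_{n+1} = y_n + h·y'.
0.000000: (1.900000, -0.700000); f=(-0.700000, -4.351000) → (1.809000, -1.265630)
0.130000: (1.809000, -1.265630); f=(-1.265630, -4.142610) → (1.644468, -1.804169)
(x(0.26), y(0.26)) ≈ (1.6445, -1.8042)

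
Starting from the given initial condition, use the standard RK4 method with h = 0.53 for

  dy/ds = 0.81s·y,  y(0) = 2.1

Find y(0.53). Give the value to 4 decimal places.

RK4: k1 = f(s_n, y_n); k2 = f(s_n + h/2, y_n + (h/2)·k1); k3 = f(s_n + h/2, y_n + (h/2)·k2); k4 = f(s_n + h, y_n + h·k3); y_{n+1} = y_n + (h/6)·(k1 + 2k2 + 2k3 + k4).
s=0.000000, y=2.100000:
  k1 = f(0.000000, 2.100000) = 0.000000
  k2 = f(0.265000, 2.100000) = 0.450765
  k3 = f(0.265000, 2.219453) = 0.476406
  k4 = f(0.530000, 2.352495) = 1.009926
  y ← 2.100000 + (0.53/6)·(k1 + 2k2 + 2k3 + k4) = 2.353010
y(0.53) ≈ 2.3530

2.3530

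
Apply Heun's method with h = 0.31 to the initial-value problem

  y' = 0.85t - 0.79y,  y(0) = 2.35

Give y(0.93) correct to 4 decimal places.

1.4349

Heun: k1 = f(t_n, y_n); k2 = f(t_n + h, y_n + h·k1); y_{n+1} = y_n + (h/2)·(k1 + k2).
t=0.000000, y=2.350000:
  k1 = f(0.000000, 2.350000) = -1.856500
  k2 = f(0.310000, 1.774485) = -1.138343
  y ← 2.350000 + (0.31/2)·(-1.856500 + (-1.138343)) = 1.885799
t=0.310000, y=1.885799:
  k1 = f(0.310000, 1.885799) = -1.226281
  k2 = f(0.620000, 1.505652) = -0.662465
  y ← 1.885799 + (0.31/2)·(-1.226281 + (-0.662465)) = 1.593044
t=0.620000, y=1.593044:
  k1 = f(0.620000, 1.593044) = -0.731504
  k2 = f(0.930000, 1.366277) = -0.288859
  y ← 1.593044 + (0.31/2)·(-0.731504 + (-0.288859)) = 1.434887
y(0.93) ≈ 1.4349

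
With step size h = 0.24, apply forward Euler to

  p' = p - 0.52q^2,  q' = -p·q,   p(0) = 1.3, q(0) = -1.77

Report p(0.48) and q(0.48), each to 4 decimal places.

Euler on (p,q): p_{n+1} = p_n + h·p', q_{n+1} = q_n + h·q'.
0.000000: (1.300000, -1.770000); f=(-0.329108, 2.301000) → (1.221014, -1.217760)
0.240000: (1.221014, -1.217760); f=(0.449886, 1.486902) → (1.328987, -0.860903)
(p(0.48), q(0.48)) ≈ (1.3290, -0.8609)

1.3290, -0.8609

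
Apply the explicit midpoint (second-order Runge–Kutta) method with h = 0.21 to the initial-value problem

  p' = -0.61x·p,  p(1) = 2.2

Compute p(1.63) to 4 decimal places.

1.3257

Midpoint: k1 = f(x_n, p_n); k2 = f(x_n + h/2, p_n + (h/2)·k1); p_{n+1} = p_n + h·k2.
x=1.000000, p=2.200000:
  k1 = f(1.000000, 2.200000) = -1.342000
  k2 = f(1.105000, 2.059090) = -1.387930
  p ← 2.200000 + 0.21·(-1.387930) = 1.908535
x=1.210000, p=1.908535:
  k1 = f(1.210000, 1.908535) = -1.408690
  k2 = f(1.315000, 1.760622) = -1.412283
  p ← 1.908535 + 0.21·(-1.412283) = 1.611955
x=1.420000, p=1.611955:
  k1 = f(1.420000, 1.611955) = -1.396276
  k2 = f(1.525000, 1.465346) = -1.363138
  p ← 1.611955 + 0.21·(-1.363138) = 1.325696
p(1.63) ≈ 1.3257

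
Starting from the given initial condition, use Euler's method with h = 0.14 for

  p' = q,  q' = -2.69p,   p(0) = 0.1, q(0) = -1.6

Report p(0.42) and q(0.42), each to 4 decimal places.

Euler on (p,q): p_{n+1} = p_n + h·p', q_{n+1} = q_n + h·q'.
0.000000: (0.100000, -1.600000); f=(-1.600000, -0.269000) → (-0.124000, -1.637660)
0.140000: (-0.124000, -1.637660); f=(-1.637660, 0.333560) → (-0.353272, -1.590962)
0.280000: (-0.353272, -1.590962); f=(-1.590962, 0.950303) → (-0.576007, -1.457919)
(p(0.42), q(0.42)) ≈ (-0.5760, -1.4579)

-0.5760, -1.4579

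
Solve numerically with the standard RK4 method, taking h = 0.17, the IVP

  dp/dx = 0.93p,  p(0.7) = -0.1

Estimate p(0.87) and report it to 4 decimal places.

RK4: k1 = f(x_n, p_n); k2 = f(x_n + h/2, p_n + (h/2)·k1); k3 = f(x_n + h/2, p_n + (h/2)·k2); k4 = f(x_n + h, p_n + h·k3); p_{n+1} = p_n + (h/6)·(k1 + 2k2 + 2k3 + k4).
x=0.700000, p=-0.100000:
  k1 = f(0.700000, -0.100000) = -0.093000
  k2 = f(0.785000, -0.107905) = -0.100352
  k3 = f(0.785000, -0.108530) = -0.100933
  k4 = f(0.870000, -0.117159) = -0.108957
  p ← -0.100000 + (0.17/6)·(k1 + 2k2 + 2k3 + k4) = -0.117128
p(0.87) ≈ -0.1171

-0.1171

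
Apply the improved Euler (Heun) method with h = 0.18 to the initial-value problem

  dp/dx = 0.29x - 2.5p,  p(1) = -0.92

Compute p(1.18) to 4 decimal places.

-0.5540

Heun: k1 = f(x_n, p_n); k2 = f(x_n + h, p_n + h·k1); p_{n+1} = p_n + (h/2)·(k1 + k2).
x=1.000000, p=-0.920000:
  k1 = f(1.000000, -0.920000) = 2.590000
  k2 = f(1.180000, -0.453800) = 1.476700
  p ← -0.920000 + (0.18/2)·(2.590000 + 1.476700) = -0.553997
p(1.18) ≈ -0.5540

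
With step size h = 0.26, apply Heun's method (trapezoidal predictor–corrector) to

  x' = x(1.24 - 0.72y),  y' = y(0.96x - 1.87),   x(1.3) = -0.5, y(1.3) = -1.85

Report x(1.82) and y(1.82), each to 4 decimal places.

Heun on (x,y): k1 = f(t_n, state_n); k2 = f(t_n + h, state_n + h·k1); state_{n+1} = state_n + (h/2)·(k1 + k2).
1.300000: (-0.500000, -1.850000)
  k1 = (-1.286000, 4.347500)
  predictor → (-0.834360, -0.719650)
  k2 = (-1.466928, 1.922175)
  → (-0.857881, -1.034942)
1.560000: (-0.857881, -1.034942)
  k1 = (-1.703029, 2.787685)
  predictor → (-1.300668, -0.310144)
  k2 = (-1.903273, 0.967229)
  → (-1.326700, -0.546804)
(x(1.82), y(1.82)) ≈ (-1.3267, -0.5468)

-1.3267, -0.5468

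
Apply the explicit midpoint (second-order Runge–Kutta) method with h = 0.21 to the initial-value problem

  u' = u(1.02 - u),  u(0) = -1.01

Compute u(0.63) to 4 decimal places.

Midpoint: k1 = f(x_n, u_n); k2 = f(x_n + h/2, u_n + (h/2)·k1); u_{n+1} = u_n + h·k2.
x=0.000000, u=-1.010000:
  k1 = f(0.000000, -1.010000) = -2.050300
  k2 = f(0.105000, -1.225282) = -2.751102
  u ← -1.010000 + 0.21·(-2.751102) = -1.587731
x=0.210000, u=-1.587731:
  k1 = f(0.210000, -1.587731) = -4.140377
  k2 = f(0.315000, -2.022471) = -6.153309
  u ← -1.587731 + 0.21·(-6.153309) = -2.879926
x=0.420000, u=-2.879926:
  k1 = f(0.420000, -2.879926) = -11.231501
  k2 = f(0.525000, -4.059234) = -20.617798
  u ← -2.879926 + 0.21·(-20.617798) = -7.209664
u(0.63) ≈ -7.2097

-7.2097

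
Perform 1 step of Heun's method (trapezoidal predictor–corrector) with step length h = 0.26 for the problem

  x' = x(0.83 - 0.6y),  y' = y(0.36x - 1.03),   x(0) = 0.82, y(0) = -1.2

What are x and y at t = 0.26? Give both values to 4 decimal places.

1.1965, -1.0077

Heun on (x,y): k1 = f(t_n, state_n); k2 = f(t_n + h, state_n + h·k1); state_{n+1} = state_n + (h/2)·(k1 + k2).
0.000000: (0.820000, -1.200000)
  k1 = (1.271000, 0.881760)
  predictor → (1.150460, -0.970742)
  k2 = (1.624962, 0.597817)
  → (1.196475, -1.007655)
(x(0.26), y(0.26)) ≈ (1.1965, -1.0077)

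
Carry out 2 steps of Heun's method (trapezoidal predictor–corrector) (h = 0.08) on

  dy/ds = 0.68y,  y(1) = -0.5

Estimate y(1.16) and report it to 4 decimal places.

Heun: k1 = f(s_n, y_n); k2 = f(s_n + h, y_n + h·k1); y_{n+1} = y_n + (h/2)·(k1 + k2).
s=1.000000, y=-0.500000:
  k1 = f(1.000000, -0.500000) = -0.340000
  k2 = f(1.080000, -0.527200) = -0.358496
  y ← -0.500000 + (0.08/2)·(-0.340000 + (-0.358496)) = -0.527940
s=1.080000, y=-0.527940:
  k1 = f(1.080000, -0.527940) = -0.358999
  k2 = f(1.160000, -0.556660) = -0.378529
  y ← -0.527940 + (0.08/2)·(-0.358999 + (-0.378529)) = -0.557441
y(1.16) ≈ -0.5574

-0.5574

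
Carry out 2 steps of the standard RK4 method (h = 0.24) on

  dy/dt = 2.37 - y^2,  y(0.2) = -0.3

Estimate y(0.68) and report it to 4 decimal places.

RK4: k1 = f(t_n, y_n); k2 = f(t_n + h/2, y_n + (h/2)·k1); k3 = f(t_n + h/2, y_n + (h/2)·k2); k4 = f(t_n + h, y_n + h·k3); y_{n+1} = y_n + (h/6)·(k1 + 2k2 + 2k3 + k4).
t=0.200000, y=-0.300000:
  k1 = f(0.200000, -0.300000) = 2.280000
  k2 = f(0.320000, -0.026400) = 2.369303
  k3 = f(0.320000, -0.015684) = 2.369754
  k4 = f(0.440000, 0.268741) = 2.297778
  y ← -0.300000 + (0.24/6)·(k1 + 2k2 + 2k3 + k4) = 0.262236
t=0.440000, y=0.262236:
  k1 = f(0.440000, 0.262236) = 2.301232
  k2 = f(0.560000, 0.538384) = 2.080143
  k3 = f(0.560000, 0.511853) = 2.108007
  k4 = f(0.680000, 0.768157) = 1.779934
  y ← 0.262236 + (0.24/6)·(k1 + 2k2 + 2k3 + k4) = 0.760534
y(0.68) ≈ 0.7605

0.7605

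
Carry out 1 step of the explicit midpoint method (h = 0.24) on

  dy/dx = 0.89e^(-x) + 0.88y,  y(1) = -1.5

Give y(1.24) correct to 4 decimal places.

Midpoint: k1 = f(x_n, y_n); k2 = f(x_n + h/2, y_n + (h/2)·k1); y_{n+1} = y_n + h·k2.
x=1.000000, y=-1.500000:
  k1 = f(1.000000, -1.500000) = -0.992587
  k2 = f(1.120000, -1.619110) = -1.134428
  y ← -1.500000 + 0.24·(-1.134428) = -1.772263
y(1.24) ≈ -1.7723

-1.7723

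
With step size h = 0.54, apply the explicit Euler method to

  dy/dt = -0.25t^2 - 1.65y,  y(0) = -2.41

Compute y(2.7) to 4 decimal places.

-0.6704

Euler: y_{n+1} = y_n + h·f(t_n, y_n).
t=0.000000, y=-2.410000: f=3.976500 → y ← -2.410000 + 0.54·3.976500 = -0.262690
t=0.540000, y=-0.262690: f=0.360539 → y ← -0.262690 + 0.54·0.360539 = -0.067999
t=1.080000, y=-0.067999: f=-0.179401 → y ← -0.067999 + 0.54·(-0.179401) = -0.164876
t=1.620000, y=-0.164876: f=-0.384055 → y ← -0.164876 + 0.54·(-0.384055) = -0.372265
t=2.160000, y=-0.372265: f=-0.552162 → y ← -0.372265 + 0.54·(-0.552162) = -0.670433
y(2.7) ≈ -0.6704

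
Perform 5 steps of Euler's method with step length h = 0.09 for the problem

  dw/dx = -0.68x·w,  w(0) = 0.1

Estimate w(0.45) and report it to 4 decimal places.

Euler: w_{n+1} = w_n + h·f(x_n, w_n).
x=0.000000, w=0.100000: f=0.000000 → w ← 0.100000 + 0.09·0.000000 = 0.100000
x=0.090000, w=0.100000: f=-0.006120 → w ← 0.100000 + 0.09·(-0.006120) = 0.099449
x=0.180000, w=0.099449: f=-0.012173 → w ← 0.099449 + 0.09·(-0.012173) = 0.098354
x=0.270000, w=0.098354: f=-0.018058 → w ← 0.098354 + 0.09·(-0.018058) = 0.096728
x=0.360000, w=0.096728: f=-0.023679 → w ← 0.096728 + 0.09·(-0.023679) = 0.094597
w(0.45) ≈ 0.0946

0.0946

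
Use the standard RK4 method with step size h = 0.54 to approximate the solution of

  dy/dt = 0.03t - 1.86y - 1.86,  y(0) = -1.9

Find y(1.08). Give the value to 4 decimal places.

RK4: k1 = f(t_n, y_n); k2 = f(t_n + h/2, y_n + (h/2)·k1); k3 = f(t_n + h/2, y_n + (h/2)·k2); k4 = f(t_n + h, y_n + h·k3); y_{n+1} = y_n + (h/6)·(k1 + 2k2 + 2k3 + k4).
t=0.000000, y=-1.900000:
  k1 = f(0.000000, -1.900000) = 1.674000
  k2 = f(0.270000, -1.448020) = 0.841417
  k3 = f(0.270000, -1.672817) = 1.259540
  k4 = f(0.540000, -1.219848) = 0.425118
  y ← -1.900000 + (0.54/6)·(k1 + 2k2 + 2k3 + k4) = -1.332907
t=0.540000, y=-1.332907:
  k1 = f(0.540000, -1.332907) = 0.635407
  k2 = f(0.810000, -1.161347) = 0.324406
  k3 = f(0.810000, -1.245318) = 0.480591
  k4 = f(1.080000, -1.073388) = 0.168902
  y ← -1.332907 + (0.54/6)·(k1 + 2k2 + 2k3 + k4) = -1.115620
y(1.08) ≈ -1.1156

-1.1156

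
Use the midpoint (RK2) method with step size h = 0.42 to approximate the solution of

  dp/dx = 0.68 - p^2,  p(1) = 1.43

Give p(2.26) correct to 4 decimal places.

Midpoint: k1 = f(x_n, p_n); k2 = f(x_n + h/2, p_n + (h/2)·k1); p_{n+1} = p_n + h·k2.
x=1.000000, p=1.430000:
  k1 = f(1.000000, 1.430000) = -1.364900
  k2 = f(1.210000, 1.143371) = -0.627297
  p ← 1.430000 + 0.42·(-0.627297) = 1.166535
x=1.420000, p=1.166535:
  k1 = f(1.420000, 1.166535) = -0.680804
  k2 = f(1.630000, 1.023566) = -0.367688
  p ← 1.166535 + 0.42·(-0.367688) = 1.012106
x=1.840000, p=1.012106:
  k1 = f(1.840000, 1.012106) = -0.344359
  k2 = f(2.050000, 0.939791) = -0.203207
  p ← 1.012106 + 0.42·(-0.203207) = 0.926759
p(2.26) ≈ 0.9268

0.9268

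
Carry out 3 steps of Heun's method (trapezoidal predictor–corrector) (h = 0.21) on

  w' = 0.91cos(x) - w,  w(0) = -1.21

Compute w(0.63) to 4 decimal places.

Heun: k1 = f(x_n, w_n); k2 = f(x_n + h, w_n + h·k1); w_{n+1} = w_n + (h/2)·(k1 + k2).
x=0.000000, w=-1.210000:
  k1 = f(0.000000, -1.210000) = 2.120000
  k2 = f(0.210000, -0.764800) = 1.654808
  w ← -1.210000 + (0.21/2)·(2.120000 + 1.654808) = -0.813645
x=0.210000, w=-0.813645:
  k1 = f(0.210000, -0.813645) = 1.703653
  k2 = f(0.420000, -0.455878) = 1.286789
  w ← -0.813645 + (0.21/2)·(1.703653 + 1.286789) = -0.499649
x=0.420000, w=-0.499649:
  k1 = f(0.420000, -0.499649) = 1.330560
  k2 = f(0.630000, -0.220231) = 0.955536
  w ← -0.499649 + (0.21/2)·(1.330560 + 0.955536) = -0.259609
w(0.63) ≈ -0.2596

-0.2596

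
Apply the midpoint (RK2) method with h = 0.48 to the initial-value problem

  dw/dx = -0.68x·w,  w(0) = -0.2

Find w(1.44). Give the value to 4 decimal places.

-0.0967

Midpoint: k1 = f(x_n, w_n); k2 = f(x_n + h/2, w_n + (h/2)·k1); w_{n+1} = w_n + h·k2.
x=0.000000, w=-0.200000:
  k1 = f(0.000000, -0.200000) = 0.000000
  k2 = f(0.240000, -0.200000) = 0.032640
  w ← -0.200000 + 0.48·0.032640 = -0.184333
x=0.480000, w=-0.184333:
  k1 = f(0.480000, -0.184333) = 0.060166
  k2 = f(0.720000, -0.169893) = 0.083180
  w ← -0.184333 + 0.48·0.083180 = -0.144407
x=0.960000, w=-0.144407:
  k1 = f(0.960000, -0.144407) = 0.094269
  k2 = f(1.200000, -0.121782) = 0.099374
  w ← -0.144407 + 0.48·0.099374 = -0.096707
w(1.44) ≈ -0.0967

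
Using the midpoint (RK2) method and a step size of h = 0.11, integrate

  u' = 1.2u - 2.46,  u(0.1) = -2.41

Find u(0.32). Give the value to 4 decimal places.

Midpoint: k1 = f(s_n, u_n); k2 = f(s_n + h/2, u_n + (h/2)·k1); u_{n+1} = u_n + h·k2.
s=0.100000, u=-2.410000:
  k1 = f(0.100000, -2.410000) = -5.352000
  k2 = f(0.155000, -2.704360) = -5.705232
  u ← -2.410000 + 0.11·(-5.705232) = -3.037576
s=0.210000, u=-3.037576:
  k1 = f(0.210000, -3.037576) = -6.105091
  k2 = f(0.265000, -3.373356) = -6.508027
  u ← -3.037576 + 0.11·(-6.508027) = -3.753458
u(0.32) ≈ -3.7535

-3.7535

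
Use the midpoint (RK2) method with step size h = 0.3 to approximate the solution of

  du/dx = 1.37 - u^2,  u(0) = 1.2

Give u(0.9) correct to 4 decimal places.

Midpoint: k1 = f(x_n, u_n); k2 = f(x_n + h/2, u_n + (h/2)·k1); u_{n+1} = u_n + h·k2.
x=0.000000, u=1.200000:
  k1 = f(0.000000, 1.200000) = -0.070000
  k2 = f(0.150000, 1.189500) = -0.044910
  u ← 1.200000 + 0.3·(-0.044910) = 1.186527
x=0.300000, u=1.186527:
  k1 = f(0.300000, 1.186527) = -0.037846
  k2 = f(0.450000, 1.180850) = -0.024407
  u ← 1.186527 + 0.3·(-0.024407) = 1.179205
x=0.600000, u=1.179205:
  k1 = f(0.600000, 1.179205) = -0.020524
  k2 = f(0.750000, 1.176126) = -0.013273
  u ← 1.179205 + 0.3·(-0.013273) = 1.175223
u(0.9) ≈ 1.1752

1.1752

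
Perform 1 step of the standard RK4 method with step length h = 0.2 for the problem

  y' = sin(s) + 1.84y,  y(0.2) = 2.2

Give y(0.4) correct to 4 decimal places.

3.2484

RK4: k1 = f(s_n, y_n); k2 = f(s_n + h/2, y_n + (h/2)·k1); k3 = f(s_n + h/2, y_n + (h/2)·k2); k4 = f(s_n + h, y_n + h·k3); y_{n+1} = y_n + (h/6)·(k1 + 2k2 + 2k3 + k4).
s=0.200000, y=2.200000:
  k1 = f(0.200000, 2.200000) = 4.246669
  k2 = f(0.300000, 2.624667) = 5.124907
  k3 = f(0.300000, 2.712491) = 5.286503
  k4 = f(0.400000, 3.257301) = 6.382852
  y ← 2.200000 + (0.2/6)·(k1 + 2k2 + 2k3 + k4) = 3.248411
y(0.4) ≈ 3.2484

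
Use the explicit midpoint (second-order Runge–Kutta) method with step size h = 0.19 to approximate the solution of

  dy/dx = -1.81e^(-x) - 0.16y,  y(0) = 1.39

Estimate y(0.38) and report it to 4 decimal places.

Midpoint: k1 = f(x_n, y_n); k2 = f(x_n + h/2, y_n + (h/2)·k1); y_{n+1} = y_n + h·k2.
x=0.000000, y=1.390000:
  k1 = f(0.000000, 1.390000) = -2.032400
  k2 = f(0.095000, 1.196922) = -1.837473
  y ← 1.390000 + 0.19·(-1.837473) = 1.040880
x=0.190000, y=1.040880:
  k1 = f(0.190000, 1.040880) = -1.663337
  k2 = f(0.285000, 0.882863) = -1.502404
  y ← 1.040880 + 0.19·(-1.502404) = 0.755423
y(0.38) ≈ 0.7554

0.7554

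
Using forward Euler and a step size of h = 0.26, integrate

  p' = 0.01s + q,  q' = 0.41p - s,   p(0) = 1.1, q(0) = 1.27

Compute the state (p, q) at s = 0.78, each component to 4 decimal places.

2.1757, 1.5279

Euler on (p,q): p_{n+1} = p_n + h·p', q_{n+1} = q_n + h·q'.
0.000000: (1.100000, 1.270000); f=(1.270000, 0.451000) → (1.430200, 1.387260)
0.260000: (1.430200, 1.387260); f=(1.389860, 0.326382) → (1.791564, 1.472119)
0.520000: (1.791564, 1.472119); f=(1.477319, 0.214541) → (2.175667, 1.527900)
(p(0.78), q(0.78)) ≈ (2.1757, 1.5279)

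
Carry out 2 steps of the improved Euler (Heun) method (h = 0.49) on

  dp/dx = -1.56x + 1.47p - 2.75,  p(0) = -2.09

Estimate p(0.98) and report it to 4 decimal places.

-14.7200

Heun: k1 = f(x_n, p_n); k2 = f(x_n + h, p_n + h·k1); p_{n+1} = p_n + (h/2)·(k1 + k2).
x=0.000000, p=-2.090000:
  k1 = f(0.000000, -2.090000) = -5.822300
  k2 = f(0.490000, -4.942927) = -10.780503
  p ← -2.090000 + (0.49/2)·(-5.822300 + (-10.780503)) = -6.157687
x=0.490000, p=-6.157687:
  k1 = f(0.490000, -6.157687) = -12.566199
  k2 = f(0.980000, -12.315124) = -22.382033
  p ← -6.157687 + (0.49/2)·(-12.566199 + (-22.382033)) = -14.720004
p(0.98) ≈ -14.7200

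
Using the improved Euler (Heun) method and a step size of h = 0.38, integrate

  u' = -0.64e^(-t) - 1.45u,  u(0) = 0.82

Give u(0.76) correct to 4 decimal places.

0.1190

Heun: k1 = f(t_n, u_n); k2 = f(t_n + h, u_n + h·k1); u_{n+1} = u_n + (h/2)·(k1 + k2).
t=0.000000, u=0.820000:
  k1 = f(0.000000, 0.820000) = -1.829000
  k2 = f(0.380000, 0.124980) = -0.618892
  u ← 0.820000 + (0.38/2)·(-1.829000 + (-0.618892)) = 0.354900
t=0.380000, u=0.354900:
  k1 = f(0.380000, 0.354900) = -0.952277
  k2 = f(0.760000, -0.006965) = -0.289208
  u ← 0.354900 + (0.38/2)·(-0.952277 + (-0.289208)) = 0.119018
u(0.76) ≈ 0.1190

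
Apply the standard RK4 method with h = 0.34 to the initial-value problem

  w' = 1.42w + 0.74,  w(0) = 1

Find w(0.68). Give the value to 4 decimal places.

3.4727

RK4: k1 = f(t_n, w_n); k2 = f(t_n + h/2, w_n + (h/2)·k1); k3 = f(t_n + h/2, w_n + (h/2)·k2); k4 = f(t_n + h, w_n + h·k3); w_{n+1} = w_n + (h/6)·(k1 + 2k2 + 2k3 + k4).
t=0.000000, w=1.000000:
  k1 = f(0.000000, 1.000000) = 2.160000
  k2 = f(0.170000, 1.367200) = 2.681424
  k3 = f(0.170000, 1.455842) = 2.807296
  k4 = f(0.340000, 1.954481) = 3.515362
  w ← 1.000000 + (0.34/6)·(k1 + 2k2 + 2k3 + k4) = 1.943659
t=0.340000, w=1.943659:
  k1 = f(0.340000, 1.943659) = 3.499995
  k2 = f(0.510000, 2.538658) = 4.344894
  k3 = f(0.510000, 2.682291) = 4.548853
  k4 = f(0.680000, 3.490269) = 5.696182
  w ← 1.943659 + (0.34/6)·(k1 + 2k2 + 2k3 + k4) = 3.472734
w(0.68) ≈ 3.4727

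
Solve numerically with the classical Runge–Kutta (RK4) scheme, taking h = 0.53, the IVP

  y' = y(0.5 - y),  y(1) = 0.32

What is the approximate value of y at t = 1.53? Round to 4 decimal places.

RK4: k1 = f(t_n, y_n); k2 = f(t_n + h/2, y_n + (h/2)·k1); k3 = f(t_n + h/2, y_n + (h/2)·k2); k4 = f(t_n + h, y_n + h·k3); y_{n+1} = y_n + (h/6)·(k1 + 2k2 + 2k3 + k4).
t=1.000000, y=0.320000:
  k1 = f(1.000000, 0.320000) = 0.057600
  k2 = f(1.265000, 0.335264) = 0.055230
  k3 = f(1.265000, 0.334636) = 0.055337
  k4 = f(1.530000, 0.349328) = 0.052634
  y ← 0.320000 + (0.53/6)·(k1 + 2k2 + 2k3 + k4) = 0.349271
y(1.53) ≈ 0.3493

0.3493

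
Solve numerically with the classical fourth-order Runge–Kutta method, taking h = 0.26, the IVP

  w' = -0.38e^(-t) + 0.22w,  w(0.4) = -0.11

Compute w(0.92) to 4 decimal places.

-0.2333

RK4: k1 = f(t_n, w_n); k2 = f(t_n + h/2, w_n + (h/2)·k1); k3 = f(t_n + h/2, w_n + (h/2)·k2); k4 = f(t_n + h, w_n + h·k3); w_{n+1} = w_n + (h/6)·(k1 + 2k2 + 2k3 + k4).
t=0.400000, w=-0.110000:
  k1 = f(0.400000, -0.110000) = -0.278922
  k2 = f(0.530000, -0.146260) = -0.255847
  k3 = f(0.530000, -0.143260) = -0.255187
  k4 = f(0.660000, -0.176349) = -0.235200
  w ← -0.110000 + (0.26/6)·(k1 + 2k2 + 2k3 + k4) = -0.176568
t=0.660000, w=-0.176568:
  k1 = f(0.660000, -0.176568) = -0.235249
  k2 = f(0.790000, -0.207151) = -0.218034
  k3 = f(0.790000, -0.204913) = -0.217542
  k4 = f(0.920000, -0.233129) = -0.202726
  w ← -0.176568 + (0.26/6)·(k1 + 2k2 + 2k3 + k4) = -0.233297
w(0.92) ≈ -0.2333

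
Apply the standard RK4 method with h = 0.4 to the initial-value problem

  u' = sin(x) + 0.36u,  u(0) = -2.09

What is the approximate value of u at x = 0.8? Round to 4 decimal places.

-2.4522

RK4: k1 = f(x_n, u_n); k2 = f(x_n + h/2, u_n + (h/2)·k1); k3 = f(x_n + h/2, u_n + (h/2)·k2); k4 = f(x_n + h, u_n + h·k3); u_{n+1} = u_n + (h/6)·(k1 + 2k2 + 2k3 + k4).
x=0.000000, u=-2.090000:
  k1 = f(0.000000, -2.090000) = -0.752400
  k2 = f(0.200000, -2.240480) = -0.607903
  k3 = f(0.200000, -2.211581) = -0.597500
  k4 = f(0.400000, -2.329000) = -0.449022
  u ← -2.090000 + (0.4/6)·(k1 + 2k2 + 2k3 + k4) = -2.330815
x=0.400000, u=-2.330815:
  k1 = f(0.400000, -2.330815) = -0.449675
  k2 = f(0.600000, -2.420750) = -0.306828
  k3 = f(0.600000, -2.392181) = -0.296543
  k4 = f(0.800000, -2.449432) = -0.164440
  u ← -2.330815 + (0.4/6)·(k1 + 2k2 + 2k3 + k4) = -2.452206
u(0.8) ≈ -2.4522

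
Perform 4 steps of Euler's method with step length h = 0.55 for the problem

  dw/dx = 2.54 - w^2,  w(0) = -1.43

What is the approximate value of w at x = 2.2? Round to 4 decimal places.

1.8398

Euler: w_{n+1} = w_n + h·f(x_n, w_n).
x=0.000000, w=-1.430000: f=0.495100 → w ← -1.430000 + 0.55·0.495100 = -1.157695
x=0.550000, w=-1.157695: f=1.199742 → w ← -1.157695 + 0.55·1.199742 = -0.497837
x=1.100000, w=-0.497837: f=2.292159 → w ← -0.497837 + 0.55·2.292159 = 0.762850
x=1.650000, w=0.762850: f=1.958059 → w ← 0.762850 + 0.55·1.958059 = 1.839783
w(2.2) ≈ 1.8398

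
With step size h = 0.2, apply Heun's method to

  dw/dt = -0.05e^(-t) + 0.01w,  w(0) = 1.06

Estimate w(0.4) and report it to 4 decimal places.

1.0477

Heun: k1 = f(t_n, w_n); k2 = f(t_n + h, w_n + h·k1); w_{n+1} = w_n + (h/2)·(k1 + k2).
t=0.000000, w=1.060000:
  k1 = f(0.000000, 1.060000) = -0.039400
  k2 = f(0.200000, 1.052120) = -0.030415
  w ← 1.060000 + (0.2/2)·(-0.039400 + (-0.030415)) = 1.053018
t=0.200000, w=1.053018:
  k1 = f(0.200000, 1.053018) = -0.030406
  k2 = f(0.400000, 1.046937) = -0.023047
  w ← 1.053018 + (0.2/2)·(-0.030406 + (-0.023047)) = 1.047673
w(0.4) ≈ 1.0477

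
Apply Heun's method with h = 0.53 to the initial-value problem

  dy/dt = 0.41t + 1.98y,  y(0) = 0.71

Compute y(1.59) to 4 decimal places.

13.8836

Heun: k1 = f(t_n, y_n); k2 = f(t_n + h, y_n + h·k1); y_{n+1} = y_n + (h/2)·(k1 + k2).
t=0.000000, y=0.710000:
  k1 = f(0.000000, 0.710000) = 1.405800
  k2 = f(0.530000, 1.455074) = 3.098347
  y ← 0.710000 + (0.53/2)·(1.405800 + 3.098347) = 1.903599
t=0.530000, y=1.903599:
  k1 = f(0.530000, 1.903599) = 3.986426
  k2 = f(1.060000, 4.016404) = 8.387081
  y ← 1.903599 + (0.53/2)·(3.986426 + 8.387081) = 5.182578
t=1.060000, y=5.182578:
  k1 = f(1.060000, 5.182578) = 10.696105
  k2 = f(1.590000, 10.851513) = 22.137897
  y ← 5.182578 + (0.53/2)·(10.696105 + 22.137897) = 13.883588
y(1.59) ≈ 13.8836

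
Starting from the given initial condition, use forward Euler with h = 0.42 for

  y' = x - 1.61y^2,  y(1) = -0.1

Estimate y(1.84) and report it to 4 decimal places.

0.8433

Euler: y_{n+1} = y_n + h·f(x_n, y_n).
x=1.000000, y=-0.100000: f=0.983900 → y ← -0.100000 + 0.42·0.983900 = 0.313238
x=1.420000, y=0.313238: f=1.262030 → y ← 0.313238 + 0.42·1.262030 = 0.843291
y(1.84) ≈ 0.8433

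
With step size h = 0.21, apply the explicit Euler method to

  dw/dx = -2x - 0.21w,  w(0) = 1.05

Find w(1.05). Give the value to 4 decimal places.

-0.0059

Euler: w_{n+1} = w_n + h·f(x_n, w_n).
x=0.000000, w=1.050000: f=-0.220500 → w ← 1.050000 + 0.21·(-0.220500) = 1.003695
x=0.210000, w=1.003695: f=-0.630776 → w ← 1.003695 + 0.21·(-0.630776) = 0.871232
x=0.420000, w=0.871232: f=-1.022959 → w ← 0.871232 + 0.21·(-1.022959) = 0.656411
x=0.630000, w=0.656411: f=-1.397846 → w ← 0.656411 + 0.21·(-1.397846) = 0.362863
x=0.840000, w=0.362863: f=-1.756201 → w ← 0.362863 + 0.21·(-1.756201) = -0.005939
w(1.05) ≈ -0.0059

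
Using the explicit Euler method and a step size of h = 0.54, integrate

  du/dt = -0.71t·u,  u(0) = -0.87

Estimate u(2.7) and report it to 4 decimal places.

Euler: u_{n+1} = u_n + h·f(t_n, u_n).
t=0.000000, u=-0.870000: f=0.000000 → u ← -0.870000 + 0.54·0.000000 = -0.870000
t=0.540000, u=-0.870000: f=0.333558 → u ← -0.870000 + 0.54·0.333558 = -0.689879
t=1.080000, u=-0.689879: f=0.528999 → u ← -0.689879 + 0.54·0.528999 = -0.404219
t=1.620000, u=-0.404219: f=0.464933 → u ← -0.404219 + 0.54·0.464933 = -0.153155
t=2.160000, u=-0.153155: f=0.234879 → u ← -0.153155 + 0.54·0.234879 = -0.026321
u(2.7) ≈ -0.0263

-0.0263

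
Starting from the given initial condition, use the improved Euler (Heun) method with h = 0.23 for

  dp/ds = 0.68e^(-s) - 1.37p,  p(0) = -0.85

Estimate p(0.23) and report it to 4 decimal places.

-0.5087

Heun: k1 = f(s_n, p_n); k2 = f(s_n + h, p_n + h·k1); p_{n+1} = p_n + (h/2)·(k1 + k2).
s=0.000000, p=-0.850000:
  k1 = f(0.000000, -0.850000) = 1.844500
  k2 = f(0.230000, -0.425765) = 1.123581
  p ← -0.850000 + (0.23/2)·(1.844500 + 1.123581) = -0.508671
p(0.23) ≈ -0.5087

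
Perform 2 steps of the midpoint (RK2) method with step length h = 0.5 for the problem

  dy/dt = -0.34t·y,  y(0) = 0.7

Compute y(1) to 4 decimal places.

0.5884

Midpoint: k1 = f(t_n, y_n); k2 = f(t_n + h/2, y_n + (h/2)·k1); y_{n+1} = y_n + h·k2.
t=0.000000, y=0.700000:
  k1 = f(0.000000, 0.700000) = 0.000000
  k2 = f(0.250000, 0.700000) = -0.059500
  y ← 0.700000 + 0.5·(-0.059500) = 0.670250
t=0.500000, y=0.670250:
  k1 = f(0.500000, 0.670250) = -0.113943
  k2 = f(0.750000, 0.641764) = -0.163650
  y ← 0.670250 + 0.5·(-0.163650) = 0.588425
y(1) ≈ 0.5884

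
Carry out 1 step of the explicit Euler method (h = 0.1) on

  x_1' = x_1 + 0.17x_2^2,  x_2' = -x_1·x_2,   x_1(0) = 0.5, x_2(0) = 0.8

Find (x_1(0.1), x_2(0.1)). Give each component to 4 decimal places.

0.5609, 0.7600

Euler on (x_1,x_2): x_1_{n+1} = x_1_n + h·x_1', x_2_{n+1} = x_2_n + h·x_2'.
0.000000: (0.500000, 0.800000); f=(0.608800, -0.400000) → (0.560880, 0.760000)
(x_1(0.1), x_2(0.1)) ≈ (0.5609, 0.7600)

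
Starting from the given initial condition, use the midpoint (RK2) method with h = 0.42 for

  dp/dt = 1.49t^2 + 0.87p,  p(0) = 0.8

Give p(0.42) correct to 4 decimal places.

Midpoint: k1 = f(t_n, p_n); k2 = f(t_n + h/2, p_n + (h/2)·k1); p_{n+1} = p_n + h·k2.
t=0.000000, p=0.800000:
  k1 = f(0.000000, 0.800000) = 0.696000
  k2 = f(0.210000, 0.946160) = 0.888868
  p ← 0.800000 + 0.42·0.888868 = 1.173325
p(0.42) ≈ 1.1733

1.1733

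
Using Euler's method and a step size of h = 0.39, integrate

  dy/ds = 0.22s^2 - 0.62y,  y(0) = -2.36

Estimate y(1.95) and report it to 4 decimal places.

-0.2578

Euler: y_{n+1} = y_n + h·f(s_n, y_n).
s=0.000000, y=-2.360000: f=1.463200 → y ← -2.360000 + 0.39·1.463200 = -1.789352
s=0.390000, y=-1.789352: f=1.142860 → y ← -1.789352 + 0.39·1.142860 = -1.343637
s=0.780000, y=-1.343637: f=0.966903 → y ← -1.343637 + 0.39·0.966903 = -0.966544
s=1.170000, y=-0.966544: f=0.900416 → y ← -0.966544 + 0.39·0.900416 = -0.615382
s=1.560000, y=-0.615382: f=0.916929 → y ← -0.615382 + 0.39·0.916929 = -0.257780
y(1.95) ≈ -0.2578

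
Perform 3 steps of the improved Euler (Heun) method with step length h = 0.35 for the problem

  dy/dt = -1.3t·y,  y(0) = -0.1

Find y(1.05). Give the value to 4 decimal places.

-0.0491

Heun: k1 = f(t_n, y_n); k2 = f(t_n + h, y_n + h·k1); y_{n+1} = y_n + (h/2)·(k1 + k2).
t=0.000000, y=-0.100000:
  k1 = f(0.000000, -0.100000) = 0.000000
  k2 = f(0.350000, -0.100000) = 0.045500
  y ← -0.100000 + (0.35/2)·(0.000000 + 0.045500) = -0.092038
t=0.350000, y=-0.092038:
  k1 = f(0.350000, -0.092038) = 0.041877
  k2 = f(0.700000, -0.077381) = 0.070416
  y ← -0.092038 + (0.35/2)·(0.041877 + 0.070416) = -0.072386
t=0.700000, y=-0.072386:
  k1 = f(0.700000, -0.072386) = 0.065871
  k2 = f(1.050000, -0.049331) = 0.067337
  y ← -0.072386 + (0.35/2)·(0.065871 + 0.067337) = -0.049075
y(1.05) ≈ -0.0491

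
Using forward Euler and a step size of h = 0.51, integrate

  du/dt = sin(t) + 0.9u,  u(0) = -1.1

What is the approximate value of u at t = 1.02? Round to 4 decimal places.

Euler: u_{n+1} = u_n + h·f(t_n, u_n).
t=0.000000, u=-1.100000: f=-0.990000 → u ← -1.100000 + 0.51·(-0.990000) = -1.604900
t=0.510000, u=-1.604900: f=-0.956233 → u ← -1.604900 + 0.51·(-0.956233) = -2.092579
u(1.02) ≈ -2.0926

-2.0926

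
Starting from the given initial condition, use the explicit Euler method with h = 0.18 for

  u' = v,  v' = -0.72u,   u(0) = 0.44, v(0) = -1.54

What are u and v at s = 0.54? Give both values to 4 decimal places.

-0.4159, -1.6020

Euler on (u,v): u_{n+1} = u_n + h·u', v_{n+1} = v_n + h·v'.
0.000000: (0.440000, -1.540000); f=(-1.540000, -0.316800) → (0.162800, -1.597024)
0.180000: (0.162800, -1.597024); f=(-1.597024, -0.117216) → (-0.124664, -1.618123)
0.360000: (-0.124664, -1.618123); f=(-1.618123, 0.089758) → (-0.415926, -1.601966)
(u(0.54), v(0.54)) ≈ (-0.4159, -1.6020)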